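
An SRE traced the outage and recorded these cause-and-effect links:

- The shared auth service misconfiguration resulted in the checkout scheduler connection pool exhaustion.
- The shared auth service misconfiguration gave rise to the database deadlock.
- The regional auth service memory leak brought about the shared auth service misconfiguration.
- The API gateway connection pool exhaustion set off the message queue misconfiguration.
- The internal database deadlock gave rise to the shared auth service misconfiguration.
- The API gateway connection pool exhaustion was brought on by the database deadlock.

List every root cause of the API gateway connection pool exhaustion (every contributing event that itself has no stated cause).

Tracing upstream from the API gateway connection pool exhaustion: the API gateway connection pool exhaustion ← the database deadlock ← the shared auth service misconfiguration ← the internal database deadlock.
A separate upstream branch: the API gateway connection pool exhaustion ← the database deadlock ← the shared auth service misconfiguration ← the regional auth service memory leak.
Each of those chain origins has no stated cause.

the internal database deadlock, the regional auth service memory leak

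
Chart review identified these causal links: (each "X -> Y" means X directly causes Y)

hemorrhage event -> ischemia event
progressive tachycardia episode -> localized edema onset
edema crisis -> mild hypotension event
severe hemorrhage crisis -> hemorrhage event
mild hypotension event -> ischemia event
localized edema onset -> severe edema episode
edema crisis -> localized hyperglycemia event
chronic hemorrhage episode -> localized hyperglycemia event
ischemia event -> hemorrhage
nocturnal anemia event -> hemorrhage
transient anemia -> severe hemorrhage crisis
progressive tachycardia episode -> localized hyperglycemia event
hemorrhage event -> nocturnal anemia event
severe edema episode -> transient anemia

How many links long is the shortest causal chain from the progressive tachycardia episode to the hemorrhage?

Shortest chain: the progressive tachycardia episode → the localized edema onset → the severe edema episode → the transient anemia → the severe hemorrhage crisis → the hemorrhage event → the ischemia event → the hemorrhage.

7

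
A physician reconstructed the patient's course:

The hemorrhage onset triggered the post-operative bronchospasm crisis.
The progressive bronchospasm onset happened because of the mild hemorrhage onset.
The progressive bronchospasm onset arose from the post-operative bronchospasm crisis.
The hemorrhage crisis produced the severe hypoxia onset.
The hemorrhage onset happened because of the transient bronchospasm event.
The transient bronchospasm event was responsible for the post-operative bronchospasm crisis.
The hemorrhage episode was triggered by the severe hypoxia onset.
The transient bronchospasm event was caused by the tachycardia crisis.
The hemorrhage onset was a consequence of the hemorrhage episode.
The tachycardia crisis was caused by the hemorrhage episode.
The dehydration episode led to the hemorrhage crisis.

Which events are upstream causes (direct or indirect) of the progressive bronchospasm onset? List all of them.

Immediate causes of the progressive bronchospasm onset: the mild hemorrhage onset, the post-operative bronchospasm crisis.
Further upstream: the dehydration episode, the hemorrhage crisis, the severe hypoxia onset, the hemorrhage episode, the tachycardia crisis, the transient bronchospasm event, the hemorrhage onset.

the dehydration episode, the hemorrhage crisis, the hemorrhage episode, the hemorrhage onset, the mild hemorrhage onset, the post-operative bronchospasm crisis, the severe hypoxia onset, the tachycardia crisis, the transient bronchospasm event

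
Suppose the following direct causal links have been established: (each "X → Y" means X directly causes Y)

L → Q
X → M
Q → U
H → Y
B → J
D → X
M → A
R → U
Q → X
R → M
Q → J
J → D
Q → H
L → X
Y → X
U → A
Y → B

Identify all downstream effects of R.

Direct effects: M, U.
2 steps out: A.
Not reachable from it: L, Q, H, Y, B, J, D, X.

A, M, U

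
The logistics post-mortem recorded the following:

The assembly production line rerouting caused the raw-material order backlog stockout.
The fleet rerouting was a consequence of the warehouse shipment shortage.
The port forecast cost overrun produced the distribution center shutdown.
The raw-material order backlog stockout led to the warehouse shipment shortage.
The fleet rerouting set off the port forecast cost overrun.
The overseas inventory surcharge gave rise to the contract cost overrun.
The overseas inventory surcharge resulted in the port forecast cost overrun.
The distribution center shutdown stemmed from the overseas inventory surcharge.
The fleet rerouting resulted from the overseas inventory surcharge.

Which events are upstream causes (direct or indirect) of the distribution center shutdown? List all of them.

the assembly production line rerouting, the fleet rerouting, the overseas inventory surcharge, the port forecast cost overrun, the raw-material order backlog stockout, the warehouse shipment shortage

Immediate causes of the distribution center shutdown: the overseas inventory surcharge, the port forecast cost overrun.
Further upstream: the assembly production line rerouting, the raw-material order backlog stockout, the warehouse shipment shortage, the fleet rerouting.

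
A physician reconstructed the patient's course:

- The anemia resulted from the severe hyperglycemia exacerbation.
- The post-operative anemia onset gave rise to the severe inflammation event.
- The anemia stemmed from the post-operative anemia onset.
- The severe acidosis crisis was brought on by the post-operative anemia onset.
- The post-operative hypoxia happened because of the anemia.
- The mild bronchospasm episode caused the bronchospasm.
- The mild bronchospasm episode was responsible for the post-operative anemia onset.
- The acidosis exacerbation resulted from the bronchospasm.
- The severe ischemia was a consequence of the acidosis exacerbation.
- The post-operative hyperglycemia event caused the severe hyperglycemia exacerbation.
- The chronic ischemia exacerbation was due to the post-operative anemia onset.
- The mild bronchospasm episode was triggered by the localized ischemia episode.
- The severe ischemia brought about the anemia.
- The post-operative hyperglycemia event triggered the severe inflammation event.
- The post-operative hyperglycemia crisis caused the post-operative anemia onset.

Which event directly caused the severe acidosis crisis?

the post-operative anemia onset

Upstream contributors include the localized ischemia episode, the mild bronchospasm episode, the post-operative hyperglycemia crisis, but only the post-operative anemia onset feeds directly into the severe acidosis crisis.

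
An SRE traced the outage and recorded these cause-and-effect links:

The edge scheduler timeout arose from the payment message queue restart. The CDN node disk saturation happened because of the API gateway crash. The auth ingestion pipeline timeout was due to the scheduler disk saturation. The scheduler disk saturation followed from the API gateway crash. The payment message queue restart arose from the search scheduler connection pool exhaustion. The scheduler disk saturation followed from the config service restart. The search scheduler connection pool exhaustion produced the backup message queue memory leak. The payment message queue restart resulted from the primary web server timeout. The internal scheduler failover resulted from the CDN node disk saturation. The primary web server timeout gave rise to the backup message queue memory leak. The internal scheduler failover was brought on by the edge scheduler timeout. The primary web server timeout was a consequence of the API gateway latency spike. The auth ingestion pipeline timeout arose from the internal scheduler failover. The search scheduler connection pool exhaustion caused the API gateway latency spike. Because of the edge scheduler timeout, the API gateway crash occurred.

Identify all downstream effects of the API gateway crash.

the CDN node disk saturation, the auth ingestion pipeline timeout, the internal scheduler failover, the scheduler disk saturation

Direct effects: the CDN node disk saturation, the scheduler disk saturation.
2 steps out: the internal scheduler failover, the auth ingestion pipeline timeout.
Not reachable from it: the search scheduler connection pool exhaustion, the API gateway latency spike, the primary web server timeout, the backup message queue memory leak, the payment message queue restart, the config service restart, the edge scheduler timeout.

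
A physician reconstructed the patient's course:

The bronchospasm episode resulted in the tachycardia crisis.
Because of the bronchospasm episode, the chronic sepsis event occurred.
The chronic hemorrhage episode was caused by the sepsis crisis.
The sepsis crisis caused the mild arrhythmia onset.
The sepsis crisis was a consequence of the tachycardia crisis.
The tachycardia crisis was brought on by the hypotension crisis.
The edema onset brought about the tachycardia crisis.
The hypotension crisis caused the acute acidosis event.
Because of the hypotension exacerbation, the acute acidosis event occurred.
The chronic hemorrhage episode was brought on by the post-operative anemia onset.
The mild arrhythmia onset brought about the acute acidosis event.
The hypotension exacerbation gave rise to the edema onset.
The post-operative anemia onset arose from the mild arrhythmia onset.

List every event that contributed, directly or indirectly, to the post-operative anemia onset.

the bronchospasm episode, the edema onset, the hypotension crisis, the hypotension exacerbation, the mild arrhythmia onset, the sepsis crisis, the tachycardia crisis

Immediate cause of the post-operative anemia onset: the mild arrhythmia onset.
Further upstream: the bronchospasm episode, the hypotension exacerbation, the hypotension crisis, the edema onset, the tachycardia crisis, the sepsis crisis.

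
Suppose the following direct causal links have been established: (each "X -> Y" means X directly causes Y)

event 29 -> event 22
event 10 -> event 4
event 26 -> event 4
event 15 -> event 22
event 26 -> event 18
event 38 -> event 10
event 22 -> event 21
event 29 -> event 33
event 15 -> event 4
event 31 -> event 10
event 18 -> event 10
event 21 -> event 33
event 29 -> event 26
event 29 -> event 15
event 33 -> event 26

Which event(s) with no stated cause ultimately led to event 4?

Tracing upstream from event 4: event 4 ← event 15 ← event 29.
A separate upstream branch: event 4 ← event 10 ← event 38.
A separate upstream branch: event 4 ← event 10 ← event 31.
Each of those chain origins has no stated cause.

event 29, event 31, event 38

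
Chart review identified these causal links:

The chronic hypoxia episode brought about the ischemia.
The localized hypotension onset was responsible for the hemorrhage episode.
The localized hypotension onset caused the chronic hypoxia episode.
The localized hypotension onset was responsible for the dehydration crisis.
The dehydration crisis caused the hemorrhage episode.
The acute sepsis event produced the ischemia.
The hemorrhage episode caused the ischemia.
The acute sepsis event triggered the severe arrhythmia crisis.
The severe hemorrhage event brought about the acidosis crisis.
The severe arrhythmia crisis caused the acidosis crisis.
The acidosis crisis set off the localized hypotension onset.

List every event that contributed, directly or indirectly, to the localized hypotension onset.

the acidosis crisis, the acute sepsis event, the severe arrhythmia crisis, the severe hemorrhage event

Immediate cause of the localized hypotension onset: the acidosis crisis.
Further upstream: the acute sepsis event, the severe arrhythmia crisis, the severe hemorrhage event.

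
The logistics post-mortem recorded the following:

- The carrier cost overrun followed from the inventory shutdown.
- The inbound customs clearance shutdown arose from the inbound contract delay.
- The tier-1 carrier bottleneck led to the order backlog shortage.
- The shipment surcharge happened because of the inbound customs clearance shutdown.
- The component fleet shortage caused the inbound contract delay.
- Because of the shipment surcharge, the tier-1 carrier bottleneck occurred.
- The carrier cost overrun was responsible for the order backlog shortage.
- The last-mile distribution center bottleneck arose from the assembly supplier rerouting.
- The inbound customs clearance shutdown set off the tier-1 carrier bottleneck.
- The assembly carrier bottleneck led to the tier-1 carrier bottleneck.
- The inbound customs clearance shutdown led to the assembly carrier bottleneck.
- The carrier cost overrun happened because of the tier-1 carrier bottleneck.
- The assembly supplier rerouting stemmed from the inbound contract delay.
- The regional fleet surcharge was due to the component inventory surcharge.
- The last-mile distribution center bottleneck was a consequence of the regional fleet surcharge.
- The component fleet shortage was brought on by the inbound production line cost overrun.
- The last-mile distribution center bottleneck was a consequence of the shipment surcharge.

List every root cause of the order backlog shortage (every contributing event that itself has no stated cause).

the inbound production line cost overrun, the inventory shutdown

Tracing upstream from the order backlog shortage: the order backlog shortage ← the tier-1 carrier bottleneck ← the inbound customs clearance shutdown ← the inbound contract delay ← the component fleet shortage ← the inbound production line cost overrun.
A separate upstream branch: the order backlog shortage ← the carrier cost overrun ← the inventory shutdown.
Each of those chain origins has no stated cause.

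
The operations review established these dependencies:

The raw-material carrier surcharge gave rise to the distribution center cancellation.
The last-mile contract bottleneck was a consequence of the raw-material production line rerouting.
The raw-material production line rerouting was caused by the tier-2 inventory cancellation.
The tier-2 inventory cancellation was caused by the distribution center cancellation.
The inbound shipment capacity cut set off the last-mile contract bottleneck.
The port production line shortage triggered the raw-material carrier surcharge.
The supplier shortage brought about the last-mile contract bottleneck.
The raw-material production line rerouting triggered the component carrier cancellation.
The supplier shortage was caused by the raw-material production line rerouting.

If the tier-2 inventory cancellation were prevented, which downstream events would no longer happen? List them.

Downstream of the tier-2 inventory cancellation: the raw-material production line rerouting, the component carrier cancellation, the supplier shortage, the last-mile contract bottleneck.
Of those, still caused via another path: the last-mile contract bottleneck.
The remainder have no surviving cause.

the component carrier cancellation, the raw-material production line rerouting, the supplier shortage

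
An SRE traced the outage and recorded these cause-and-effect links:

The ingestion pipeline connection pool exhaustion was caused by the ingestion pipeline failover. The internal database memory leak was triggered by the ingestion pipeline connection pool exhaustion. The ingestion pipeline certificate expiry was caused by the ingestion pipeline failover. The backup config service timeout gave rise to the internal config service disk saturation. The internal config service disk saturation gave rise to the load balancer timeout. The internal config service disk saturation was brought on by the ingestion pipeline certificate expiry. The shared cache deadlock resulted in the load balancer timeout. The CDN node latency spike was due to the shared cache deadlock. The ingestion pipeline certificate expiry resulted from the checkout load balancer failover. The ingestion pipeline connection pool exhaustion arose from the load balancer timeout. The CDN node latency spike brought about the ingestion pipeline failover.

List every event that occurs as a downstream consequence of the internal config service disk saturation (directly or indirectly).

Direct effects: the load balancer timeout.
2 steps out: the ingestion pipeline connection pool exhaustion.
3 steps out: the internal database memory leak.
Not reachable from it: the checkout load balancer failover, the shared cache deadlock, the backup config service timeout, the CDN node latency spike, the ingestion pipeline failover, the ingestion pipeline certificate expiry.

the ingestion pipeline connection pool exhaustion, the internal database memory leak, the load balancer timeout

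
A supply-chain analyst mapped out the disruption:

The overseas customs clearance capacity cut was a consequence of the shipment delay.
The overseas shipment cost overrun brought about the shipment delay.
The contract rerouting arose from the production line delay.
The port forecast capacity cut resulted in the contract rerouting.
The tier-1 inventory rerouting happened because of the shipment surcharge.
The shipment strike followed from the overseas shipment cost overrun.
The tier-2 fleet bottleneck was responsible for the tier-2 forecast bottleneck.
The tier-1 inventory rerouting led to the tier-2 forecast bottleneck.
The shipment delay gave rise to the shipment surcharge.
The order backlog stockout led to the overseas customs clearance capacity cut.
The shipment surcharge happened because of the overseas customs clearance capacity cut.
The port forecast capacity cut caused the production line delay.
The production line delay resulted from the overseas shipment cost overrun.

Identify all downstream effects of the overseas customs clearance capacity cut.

the shipment surcharge, the tier-1 inventory rerouting, the tier-2 forecast bottleneck

Direct effects: the shipment surcharge.
2 steps out: the tier-1 inventory rerouting.
3 steps out: the tier-2 forecast bottleneck.
Not reachable from it: the overseas shipment cost overrun, the shipment strike, the order backlog stockout, the port forecast capacity cut, the tier-2 fleet bottleneck, the shipment delay, the production line delay, the contract rerouting.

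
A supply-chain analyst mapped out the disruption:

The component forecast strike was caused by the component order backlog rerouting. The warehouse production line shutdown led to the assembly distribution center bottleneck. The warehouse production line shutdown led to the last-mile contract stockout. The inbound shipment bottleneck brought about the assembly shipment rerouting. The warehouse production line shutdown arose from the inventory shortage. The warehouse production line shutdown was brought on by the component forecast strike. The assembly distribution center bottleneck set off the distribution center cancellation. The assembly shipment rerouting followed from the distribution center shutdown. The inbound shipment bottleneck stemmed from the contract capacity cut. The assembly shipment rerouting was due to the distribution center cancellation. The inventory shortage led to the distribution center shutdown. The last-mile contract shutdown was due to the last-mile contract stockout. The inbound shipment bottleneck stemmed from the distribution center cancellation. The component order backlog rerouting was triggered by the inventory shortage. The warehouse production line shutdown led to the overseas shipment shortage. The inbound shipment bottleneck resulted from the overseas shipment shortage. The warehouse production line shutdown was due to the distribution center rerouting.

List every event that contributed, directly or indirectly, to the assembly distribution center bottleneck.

Immediate cause of the assembly distribution center bottleneck: the warehouse production line shutdown.
Further upstream: the inventory shortage, the distribution center rerouting, the component order backlog rerouting, the component forecast strike.

the component forecast strike, the component order backlog rerouting, the distribution center rerouting, the inventory shortage, the warehouse production line shutdown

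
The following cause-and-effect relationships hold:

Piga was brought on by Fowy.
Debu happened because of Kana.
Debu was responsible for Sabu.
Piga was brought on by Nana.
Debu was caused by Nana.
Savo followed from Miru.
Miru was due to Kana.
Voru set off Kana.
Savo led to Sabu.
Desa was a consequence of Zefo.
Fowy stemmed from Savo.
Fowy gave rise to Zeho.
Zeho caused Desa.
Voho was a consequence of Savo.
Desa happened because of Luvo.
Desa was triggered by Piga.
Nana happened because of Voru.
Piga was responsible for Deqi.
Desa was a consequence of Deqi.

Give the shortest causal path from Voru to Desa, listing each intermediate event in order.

Voru → Nana
Nana → Piga
Piga → Desa
Length: 3 steps.

Voru → Nana → Piga → Desa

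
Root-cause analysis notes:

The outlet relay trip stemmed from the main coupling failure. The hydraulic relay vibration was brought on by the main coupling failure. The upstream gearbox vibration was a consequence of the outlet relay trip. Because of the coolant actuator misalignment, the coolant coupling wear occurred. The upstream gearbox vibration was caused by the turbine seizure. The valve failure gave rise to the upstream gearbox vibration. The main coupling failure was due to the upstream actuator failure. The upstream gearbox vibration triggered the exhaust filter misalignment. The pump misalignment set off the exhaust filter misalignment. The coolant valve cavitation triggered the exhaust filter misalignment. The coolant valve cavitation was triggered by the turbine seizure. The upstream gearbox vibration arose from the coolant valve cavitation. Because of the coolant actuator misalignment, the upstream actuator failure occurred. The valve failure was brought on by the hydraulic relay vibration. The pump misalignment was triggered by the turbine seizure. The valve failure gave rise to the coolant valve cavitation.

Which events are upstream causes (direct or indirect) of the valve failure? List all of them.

Immediate cause of the valve failure: the hydraulic relay vibration.
Further upstream: the coolant actuator misalignment, the upstream actuator failure, the main coupling failure.

the coolant actuator misalignment, the hydraulic relay vibration, the main coupling failure, the upstream actuator failure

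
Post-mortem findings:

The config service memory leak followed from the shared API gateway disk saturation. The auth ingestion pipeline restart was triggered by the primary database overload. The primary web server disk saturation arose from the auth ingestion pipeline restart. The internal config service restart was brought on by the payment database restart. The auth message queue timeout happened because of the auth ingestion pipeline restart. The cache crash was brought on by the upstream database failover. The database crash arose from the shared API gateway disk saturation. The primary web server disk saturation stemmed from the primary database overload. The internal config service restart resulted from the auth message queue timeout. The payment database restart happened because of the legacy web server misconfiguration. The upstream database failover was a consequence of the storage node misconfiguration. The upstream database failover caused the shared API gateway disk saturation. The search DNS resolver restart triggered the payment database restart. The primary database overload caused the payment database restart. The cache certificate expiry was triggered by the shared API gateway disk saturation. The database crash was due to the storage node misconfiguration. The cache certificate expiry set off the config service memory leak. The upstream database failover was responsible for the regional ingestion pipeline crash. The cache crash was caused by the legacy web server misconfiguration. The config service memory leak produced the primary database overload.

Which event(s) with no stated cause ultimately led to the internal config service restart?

Tracing upstream from the internal config service restart: the internal config service restart ← the payment database restart ← the primary database overload ← the config service memory leak ← the shared API gateway disk saturation ← the upstream database failover ← the storage node misconfiguration.
A separate upstream branch: the internal config service restart ← the payment database restart ← the legacy web server misconfiguration.
A separate upstream branch: the internal config service restart ← the payment database restart ← the search DNS resolver restart.
Each of those chain origins has no stated cause.

the legacy web server misconfiguration, the search DNS resolver restart, the storage node misconfiguration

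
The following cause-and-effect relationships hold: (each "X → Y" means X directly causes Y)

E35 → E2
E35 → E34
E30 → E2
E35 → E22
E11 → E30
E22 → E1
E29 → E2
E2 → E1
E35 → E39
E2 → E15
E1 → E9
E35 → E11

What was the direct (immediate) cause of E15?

E2

Upstream contributors include E35, E11, E30, E29, but only E2 feeds directly into E15.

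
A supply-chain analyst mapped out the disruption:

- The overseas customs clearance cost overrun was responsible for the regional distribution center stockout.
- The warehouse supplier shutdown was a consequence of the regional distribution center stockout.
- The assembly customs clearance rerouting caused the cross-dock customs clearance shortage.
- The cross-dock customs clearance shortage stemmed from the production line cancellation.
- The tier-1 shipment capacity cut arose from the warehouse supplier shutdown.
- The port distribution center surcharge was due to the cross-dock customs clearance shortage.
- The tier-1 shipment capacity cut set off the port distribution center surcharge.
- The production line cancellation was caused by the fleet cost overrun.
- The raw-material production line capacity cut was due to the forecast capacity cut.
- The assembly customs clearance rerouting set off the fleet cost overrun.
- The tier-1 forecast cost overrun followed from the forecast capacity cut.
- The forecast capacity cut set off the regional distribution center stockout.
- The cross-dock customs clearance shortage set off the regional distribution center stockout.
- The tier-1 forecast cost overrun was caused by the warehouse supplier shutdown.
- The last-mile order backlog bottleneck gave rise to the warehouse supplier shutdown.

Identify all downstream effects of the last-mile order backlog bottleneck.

the port distribution center surcharge, the tier-1 forecast cost overrun, the tier-1 shipment capacity cut, the warehouse supplier shutdown

Direct effects: the warehouse supplier shutdown.
2 steps out: the tier-1 forecast cost overrun, the tier-1 shipment capacity cut.
3 steps out: the port distribution center surcharge.
Not reachable from it: the forecast capacity cut, the overseas customs clearance cost overrun, the assembly customs clearance rerouting, the raw-material production line capacity cut, the fleet cost overrun, the production line cancellation, the cross-dock customs clearance shortage, the regional distribution center stockout.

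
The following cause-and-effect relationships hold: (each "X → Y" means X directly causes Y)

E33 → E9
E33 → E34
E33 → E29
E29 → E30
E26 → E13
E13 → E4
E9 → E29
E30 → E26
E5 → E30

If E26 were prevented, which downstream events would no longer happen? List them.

Downstream of E26: E13, E4.

E13, E4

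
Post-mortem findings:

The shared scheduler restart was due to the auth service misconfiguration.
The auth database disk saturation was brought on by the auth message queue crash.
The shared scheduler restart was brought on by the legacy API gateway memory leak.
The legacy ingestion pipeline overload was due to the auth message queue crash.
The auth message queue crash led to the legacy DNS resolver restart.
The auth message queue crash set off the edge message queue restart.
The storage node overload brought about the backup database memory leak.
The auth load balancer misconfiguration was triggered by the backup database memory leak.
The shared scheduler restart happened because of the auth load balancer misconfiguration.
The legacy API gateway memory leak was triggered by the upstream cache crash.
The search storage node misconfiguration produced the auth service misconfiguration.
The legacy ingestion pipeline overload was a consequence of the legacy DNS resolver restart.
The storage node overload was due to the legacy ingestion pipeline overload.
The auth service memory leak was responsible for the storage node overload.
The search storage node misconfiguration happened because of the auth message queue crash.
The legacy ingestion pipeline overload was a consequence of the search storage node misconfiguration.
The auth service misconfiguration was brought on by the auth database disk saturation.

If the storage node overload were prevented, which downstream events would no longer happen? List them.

Downstream of the storage node overload: the backup database memory leak, the auth load balancer misconfiguration, the shared scheduler restart.
Of those, still caused via another path: the shared scheduler restart.
The remainder have no surviving cause.

the auth load balancer misconfiguration, the backup database memory leak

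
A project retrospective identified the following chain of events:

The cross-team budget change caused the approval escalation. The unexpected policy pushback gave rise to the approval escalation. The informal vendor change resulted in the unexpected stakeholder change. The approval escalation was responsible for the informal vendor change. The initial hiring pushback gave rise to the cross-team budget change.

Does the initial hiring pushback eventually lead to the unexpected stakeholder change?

There is a causal chain: the initial hiring pushback → the cross-team budget change → the approval escalation → the informal vendor change → the unexpected stakeholder change.

Yes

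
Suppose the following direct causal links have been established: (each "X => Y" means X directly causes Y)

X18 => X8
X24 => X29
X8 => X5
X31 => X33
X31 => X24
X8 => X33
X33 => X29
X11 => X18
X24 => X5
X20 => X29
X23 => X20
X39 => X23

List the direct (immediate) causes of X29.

Upstream contributors include X31, X11, X18, X8, X39, X23, but only X20, X24, X33 feed directly into X29.

X20, X24, X33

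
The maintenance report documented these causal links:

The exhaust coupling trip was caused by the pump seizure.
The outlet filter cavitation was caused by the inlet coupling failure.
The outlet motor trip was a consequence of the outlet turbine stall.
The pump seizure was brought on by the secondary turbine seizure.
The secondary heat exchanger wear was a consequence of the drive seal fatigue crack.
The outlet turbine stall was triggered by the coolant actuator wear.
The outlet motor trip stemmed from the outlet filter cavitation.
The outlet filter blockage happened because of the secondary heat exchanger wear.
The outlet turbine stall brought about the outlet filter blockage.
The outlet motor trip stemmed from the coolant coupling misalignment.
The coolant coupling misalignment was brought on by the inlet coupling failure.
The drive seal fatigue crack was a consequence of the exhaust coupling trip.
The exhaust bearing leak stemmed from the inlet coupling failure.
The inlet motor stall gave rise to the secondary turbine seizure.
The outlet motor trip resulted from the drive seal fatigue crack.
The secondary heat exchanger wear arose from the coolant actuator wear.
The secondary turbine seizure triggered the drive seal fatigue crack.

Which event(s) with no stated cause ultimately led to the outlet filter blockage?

Tracing upstream from the outlet filter blockage: the outlet filter blockage ← the secondary heat exchanger wear ← the drive seal fatigue crack ← the secondary turbine seizure ← the inlet motor stall.
A separate upstream branch: the outlet filter blockage ← the secondary heat exchanger wear ← the coolant actuator wear.
Each of those chain origins has no stated cause.

the coolant actuator wear, the inlet motor stall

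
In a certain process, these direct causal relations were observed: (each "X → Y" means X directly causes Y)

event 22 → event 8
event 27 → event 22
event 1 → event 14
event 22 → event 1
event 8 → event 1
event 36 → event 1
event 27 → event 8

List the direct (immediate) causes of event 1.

Upstream contributors include event 27, but only event 22, event 36, event 8 feed directly into event 1.

event 22, event 36, event 8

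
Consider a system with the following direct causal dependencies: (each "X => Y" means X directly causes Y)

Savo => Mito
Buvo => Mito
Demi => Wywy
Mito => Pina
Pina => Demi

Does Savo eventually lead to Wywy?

There is a causal chain: Savo → Mito → Pina → Demi → Wywy.

Yes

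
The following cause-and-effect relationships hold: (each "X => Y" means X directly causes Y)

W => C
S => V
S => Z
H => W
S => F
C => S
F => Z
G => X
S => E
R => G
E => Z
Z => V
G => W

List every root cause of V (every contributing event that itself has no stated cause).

H, R

Tracing upstream from V: V ← S ← C ← W ← G ← R.
A separate upstream branch: V ← S ← C ← W ← H.
Each of those chain origins has no stated cause.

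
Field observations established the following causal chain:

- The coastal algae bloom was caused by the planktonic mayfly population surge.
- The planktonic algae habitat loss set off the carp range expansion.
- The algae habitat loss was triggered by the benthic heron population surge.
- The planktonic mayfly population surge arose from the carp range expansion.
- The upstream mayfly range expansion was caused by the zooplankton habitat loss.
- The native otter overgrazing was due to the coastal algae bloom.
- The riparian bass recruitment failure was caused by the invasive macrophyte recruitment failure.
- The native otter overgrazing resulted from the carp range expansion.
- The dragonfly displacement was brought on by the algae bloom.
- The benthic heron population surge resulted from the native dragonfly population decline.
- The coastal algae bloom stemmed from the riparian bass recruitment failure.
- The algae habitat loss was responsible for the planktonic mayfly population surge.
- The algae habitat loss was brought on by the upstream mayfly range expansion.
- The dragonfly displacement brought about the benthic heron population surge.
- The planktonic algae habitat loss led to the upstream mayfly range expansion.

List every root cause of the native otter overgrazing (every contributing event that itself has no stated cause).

the algae bloom, the invasive macrophyte recruitment failure, the native dragonfly population decline, the planktonic algae habitat loss, the zooplankton habitat loss

Tracing upstream from the native otter overgrazing: the native otter overgrazing ← the carp range expansion ← the planktonic algae habitat loss.
A separate upstream branch: the native otter overgrazing ← the coastal algae bloom ← the planktonic mayfly population surge ← the algae habitat loss ← the benthic heron population surge ← the native dragonfly population decline.
A separate upstream branch: the native otter overgrazing ← the coastal algae bloom ← the planktonic mayfly population surge ← the algae habitat loss ← the benthic heron population surge ← the dragonfly displacement ← the algae bloom.
A separate upstream branch: the native otter overgrazing ← the coastal algae bloom ← the riparian bass recruitment failure ← the invasive macrophyte recruitment failure.
A separate upstream branch: the native otter overgrazing ← the coastal algae bloom ← the planktonic mayfly population surge ← the algae habitat loss ← the upstream mayfly range expansion ← the zooplankton habitat loss.
Each of those chain origins has no stated cause.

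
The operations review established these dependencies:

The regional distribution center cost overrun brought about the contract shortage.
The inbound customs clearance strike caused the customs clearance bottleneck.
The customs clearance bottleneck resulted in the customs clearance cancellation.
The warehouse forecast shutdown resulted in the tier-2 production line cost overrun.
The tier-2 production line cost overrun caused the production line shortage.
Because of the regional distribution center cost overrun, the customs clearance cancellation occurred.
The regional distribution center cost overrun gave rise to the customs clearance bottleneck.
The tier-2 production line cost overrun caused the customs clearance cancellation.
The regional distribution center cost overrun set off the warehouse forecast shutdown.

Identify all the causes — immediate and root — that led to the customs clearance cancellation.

the customs clearance bottleneck, the inbound customs clearance strike, the regional distribution center cost overrun, the tier-2 production line cost overrun, the warehouse forecast shutdown

Immediate causes of the customs clearance cancellation: the regional distribution center cost overrun, the customs clearance bottleneck, the tier-2 production line cost overrun.
Further upstream: the warehouse forecast shutdown, the inbound customs clearance strike.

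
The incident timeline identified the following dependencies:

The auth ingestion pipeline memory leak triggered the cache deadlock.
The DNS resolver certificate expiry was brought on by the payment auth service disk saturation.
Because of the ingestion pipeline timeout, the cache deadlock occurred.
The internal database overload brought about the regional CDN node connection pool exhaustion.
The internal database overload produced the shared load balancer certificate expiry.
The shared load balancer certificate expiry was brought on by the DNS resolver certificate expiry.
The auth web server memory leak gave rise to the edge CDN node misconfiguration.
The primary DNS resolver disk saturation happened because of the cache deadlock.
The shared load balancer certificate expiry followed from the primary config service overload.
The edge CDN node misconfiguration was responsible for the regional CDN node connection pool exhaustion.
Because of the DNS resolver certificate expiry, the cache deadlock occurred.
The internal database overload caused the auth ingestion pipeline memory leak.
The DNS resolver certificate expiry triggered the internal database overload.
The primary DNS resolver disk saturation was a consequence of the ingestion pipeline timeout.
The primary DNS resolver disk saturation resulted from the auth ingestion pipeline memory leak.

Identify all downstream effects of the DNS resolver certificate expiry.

the auth ingestion pipeline memory leak, the cache deadlock, the internal database overload, the primary DNS resolver disk saturation, the regional CDN node connection pool exhaustion, the shared load balancer certificate expiry

Direct effects: the internal database overload, the shared load balancer certificate expiry, the cache deadlock.
2 steps out: the auth ingestion pipeline memory leak, the primary DNS resolver disk saturation, the regional CDN node connection pool exhaustion.
Not reachable from it: the primary config service overload, the payment auth service disk saturation, the auth web server memory leak, the ingestion pipeline timeout, the edge CDN node misconfiguration.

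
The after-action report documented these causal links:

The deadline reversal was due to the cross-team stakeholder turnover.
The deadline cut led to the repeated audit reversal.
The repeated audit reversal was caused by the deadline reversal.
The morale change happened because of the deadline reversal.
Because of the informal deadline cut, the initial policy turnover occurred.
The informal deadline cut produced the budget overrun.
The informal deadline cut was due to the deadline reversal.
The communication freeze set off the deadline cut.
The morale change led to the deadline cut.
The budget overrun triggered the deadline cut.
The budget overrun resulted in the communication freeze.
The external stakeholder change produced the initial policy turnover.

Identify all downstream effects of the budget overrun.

the communication freeze, the deadline cut, the repeated audit reversal

Direct effects: the communication freeze, the deadline cut.
2 steps out: the repeated audit reversal.
Not reachable from it: the cross-team stakeholder turnover, the deadline reversal, the informal deadline cut, the morale change, the initial policy turnover, the external stakeholder change.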